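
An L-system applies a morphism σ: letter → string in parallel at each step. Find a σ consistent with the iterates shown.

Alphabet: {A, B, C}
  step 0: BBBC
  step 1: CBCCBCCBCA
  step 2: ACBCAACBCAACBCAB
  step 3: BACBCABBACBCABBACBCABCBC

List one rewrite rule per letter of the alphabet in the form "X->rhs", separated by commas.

  step 2 ⇒ step 3: ACBCAACBCAACBCAB ⇒ B·A·CBC·A·B·B·A·CBC·A·B·B·A·CBC·A·B·CBC
    A ↦ B
    B ↦ CBC
    C ↦ A

A->B, B->CBC, C->A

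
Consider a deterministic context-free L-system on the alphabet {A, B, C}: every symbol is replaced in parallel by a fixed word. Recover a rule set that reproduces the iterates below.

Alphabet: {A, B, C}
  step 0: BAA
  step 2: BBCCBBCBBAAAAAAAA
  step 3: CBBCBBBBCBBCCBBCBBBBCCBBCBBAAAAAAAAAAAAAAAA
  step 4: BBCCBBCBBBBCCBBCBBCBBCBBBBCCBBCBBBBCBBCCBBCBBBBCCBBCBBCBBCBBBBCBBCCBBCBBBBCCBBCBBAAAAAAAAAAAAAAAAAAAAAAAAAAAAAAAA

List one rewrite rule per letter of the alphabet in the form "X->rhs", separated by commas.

A->AA, B->CBB, C->BBC

  step 3 ⇒ step 4: CBBCBBBBCBBCCBBCBBBBCCBBCBBAAAAAAAAAAAAAAAA ⇒ BBC·CBB·CBB·BBC·CBB·CBB·CBB·CBB·BBC·CBB·CBB·BBC·BBC·CBB·CBB·BBC·CBB·CBB·CBB·CBB·BBC·BBC·CBB·CBB·BBC·CBB·CBB·AA·AA·AA·AA·AA·AA·AA·AA·AA·AA·AA·AA·AA·AA·AA·AA
    A ↦ AA
    B ↦ CBB
    C ↦ BBC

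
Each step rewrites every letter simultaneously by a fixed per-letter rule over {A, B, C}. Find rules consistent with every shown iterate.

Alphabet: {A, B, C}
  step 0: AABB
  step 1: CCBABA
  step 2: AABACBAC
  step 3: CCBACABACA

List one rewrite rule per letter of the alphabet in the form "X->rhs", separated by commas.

  step 2 ⇒ step 3: AABACBAC ⇒ C·C·BA·C·A·BA·C·A
    A ↦ C
    B ↦ BA
    C ↦ A

A->C, B->BA, C->A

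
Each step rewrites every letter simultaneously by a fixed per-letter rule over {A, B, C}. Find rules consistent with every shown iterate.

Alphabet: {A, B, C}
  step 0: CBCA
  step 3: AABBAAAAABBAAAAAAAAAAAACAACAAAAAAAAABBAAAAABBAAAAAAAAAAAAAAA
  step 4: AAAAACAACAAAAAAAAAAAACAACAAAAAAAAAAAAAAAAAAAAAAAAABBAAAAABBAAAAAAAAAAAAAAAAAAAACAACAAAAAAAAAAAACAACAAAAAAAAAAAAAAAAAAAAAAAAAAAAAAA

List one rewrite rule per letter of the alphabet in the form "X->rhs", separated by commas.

  step 3 ⇒ step 4: AABBAAAAABBAAAAAAAAAAAACAACAAAAAAAAABBAAAAABBAAAAAAAAAAAAAAA ⇒ AA·AA·ACA·ACA·AA·AA·AA·AA·AA·ACA·ACA·AA·AA·AA·AA·AA·AA·AA·AA·AA·AA·AA·AA·BBA·AA·AA·BBA·AA·AA·AA·AA·AA·AA·AA·AA·AA·ACA·ACA·AA·AA·AA·AA·AA·ACA·ACA·AA·AA·AA·AA·AA·AA·AA·AA·AA·AA·AA·AA·AA·AA·AA
    A ↦ AA
    B ↦ ACA
    C ↦ BBA

A->AA, B->ACA, C->BBA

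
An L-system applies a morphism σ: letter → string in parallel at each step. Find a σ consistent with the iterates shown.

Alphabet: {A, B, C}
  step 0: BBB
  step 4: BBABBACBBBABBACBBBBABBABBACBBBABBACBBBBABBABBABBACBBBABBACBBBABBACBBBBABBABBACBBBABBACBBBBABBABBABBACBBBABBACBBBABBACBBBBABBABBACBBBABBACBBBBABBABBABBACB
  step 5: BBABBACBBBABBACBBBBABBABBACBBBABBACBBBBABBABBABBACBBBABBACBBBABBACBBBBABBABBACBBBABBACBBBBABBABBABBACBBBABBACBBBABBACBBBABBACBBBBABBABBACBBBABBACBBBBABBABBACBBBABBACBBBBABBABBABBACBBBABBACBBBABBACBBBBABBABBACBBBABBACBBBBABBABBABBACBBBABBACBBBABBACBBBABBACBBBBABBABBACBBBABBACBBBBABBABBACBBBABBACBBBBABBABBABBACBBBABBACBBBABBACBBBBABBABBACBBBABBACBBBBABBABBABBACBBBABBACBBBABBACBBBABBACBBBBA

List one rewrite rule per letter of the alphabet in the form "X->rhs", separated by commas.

A->CB, B->BBA, C->B

  step 4 ⇒ step 5: BBABBACBBBABBACBBBBABBABBACBBBABBACBBBBABBABBABBACBBBABBACBBBABBACBBBBABBABBACBBBABBACBBBBABBABBABBACBBBABBACBBBABBACBBBBABBABBACBBBABBACBBBBABBABBABBACB ⇒ BBA·BBA·CB·BBA·BBA·CB·B·BBA·BBA·BBA·CB·BBA·BBA·CB·B·BBA·BBA·BBA·BBA·CB·BBA·BBA·CB·BBA·BBA·CB·B·BBA·BBA·BBA·CB·BBA·BBA·CB·B·BBA·BBA·BBA·BBA·CB·BBA·BBA·CB·BBA·BBA·CB·BBA·BBA·CB·B·BBA·BBA·BBA·CB·BBA·BBA·CB·B·BBA·BBA·BBA·CB·BBA·BBA·CB·B·BBA·BBA·BBA·BBA·CB·BBA·BBA·CB·BBA·BBA·CB·B·BBA·BBA·BBA·CB·BBA·BBA·CB·B·BBA·BBA·BBA·BBA·CB·BBA·BBA·CB·BBA·BBA·CB·BBA·BBA·CB·B·BBA·BBA·BBA·CB·BBA·BBA·CB·B·BBA·BBA·BBA·CB·BBA·BBA·CB·B·BBA·BBA·BBA·BBA·CB·BBA·BBA·CB·BBA·BBA·CB·B·BBA·BBA·BBA·CB·BBA·BBA·CB·B·BBA·BBA·BBA·BBA·CB·BBA·BBA·CB·BBA·BBA·CB·BBA·BBA·CB·B·BBA
    A ↦ CB
    B ↦ BBA
    C ↦ B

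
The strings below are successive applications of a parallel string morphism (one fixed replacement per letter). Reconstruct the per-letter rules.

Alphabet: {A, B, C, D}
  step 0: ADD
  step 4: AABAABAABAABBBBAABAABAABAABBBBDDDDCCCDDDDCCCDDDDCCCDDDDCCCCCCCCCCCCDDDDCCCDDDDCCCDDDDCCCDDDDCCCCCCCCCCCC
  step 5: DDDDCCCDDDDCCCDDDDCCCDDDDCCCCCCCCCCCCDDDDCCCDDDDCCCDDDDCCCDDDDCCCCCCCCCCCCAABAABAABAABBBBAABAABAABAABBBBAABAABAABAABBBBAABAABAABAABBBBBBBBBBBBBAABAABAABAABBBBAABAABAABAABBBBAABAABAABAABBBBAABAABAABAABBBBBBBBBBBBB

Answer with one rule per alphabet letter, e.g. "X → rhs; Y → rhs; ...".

  step 4 ⇒ step 5: AABAABAABAABBBBAABAABAABAABBBBDDDDCCCDDDDCCCDDDDCCCDDDDCCCCCCCCCCCCDDDDCCCDDDDCCCDDDDCCCDDDDCCCCCCCCCCCC ⇒ DD·DD·CCC·DD·DD·CCC·DD·DD·CCC·DD·DD·CCC·CCC·CCC·CCC·DD·DD·CCC·DD·DD·CCC·DD·DD·CCC·DD·DD·CCC·CCC·CCC·CCC·AAB·AAB·AAB·AAB·B·B·B·AAB·AAB·AAB·AAB·B·B·B·AAB·AAB·AAB·AAB·B·B·B·AAB·AAB·AAB·AAB·B·B·B·B·B·B·B·B·B·B·B·B·AAB·AAB·AAB·AAB·B·B·B·AAB·AAB·AAB·AAB·B·B·B·AAB·AAB·AAB·AAB·B·B·B·AAB·AAB·AAB·AAB·B·B·B·B·B·B·B·B·B·B·B·B
    A ↦ DD
    B ↦ CCC
    C ↦ B
    D ↦ AAB

A->DD, B->CCC, C->B, D->AAB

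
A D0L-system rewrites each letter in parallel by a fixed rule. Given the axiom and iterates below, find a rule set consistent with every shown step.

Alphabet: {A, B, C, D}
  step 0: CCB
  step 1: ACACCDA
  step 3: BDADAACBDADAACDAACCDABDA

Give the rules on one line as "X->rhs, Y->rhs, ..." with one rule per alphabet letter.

A->DA, B->CDA, C->AC, D->B

  step 0 ⇒ step 1: CCB ⇒ AC·AC·CDA
    B ↦ CDA
    C ↦ AC
    A ↦ DA  (constrained at step 1)
    D ↦ B  (constrained at step 1)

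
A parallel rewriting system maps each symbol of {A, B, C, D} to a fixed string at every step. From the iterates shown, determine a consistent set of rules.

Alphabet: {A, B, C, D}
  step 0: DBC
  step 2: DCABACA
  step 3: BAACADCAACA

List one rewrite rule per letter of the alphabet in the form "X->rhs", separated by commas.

  step 2 ⇒ step 3: DCABACA ⇒ BA·A·CA·D·CA·A·CA
    A ↦ CA
    B ↦ D
    C ↦ A
    D ↦ BA

A->CA, B->D, C->A, D->BA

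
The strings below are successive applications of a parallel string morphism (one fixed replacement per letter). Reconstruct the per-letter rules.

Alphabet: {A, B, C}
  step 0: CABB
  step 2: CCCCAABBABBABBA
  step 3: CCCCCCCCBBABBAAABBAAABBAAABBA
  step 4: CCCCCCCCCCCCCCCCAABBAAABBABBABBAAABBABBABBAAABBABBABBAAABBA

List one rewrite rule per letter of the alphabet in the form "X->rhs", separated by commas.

  step 3 ⇒ step 4: CCCCCCCCBBABBAAABBAAABBAAABBA ⇒ CC·CC·CC·CC·CC·CC·CC·CC·A·A·BBA·A·A·BBA·BBA·BBA·A·A·BBA·BBA·BBA·A·A·BBA·BBA·BBA·A·A·BBA
    A ↦ BBA
    B ↦ A
    C ↦ CC

A->BBA, B->A, C->CC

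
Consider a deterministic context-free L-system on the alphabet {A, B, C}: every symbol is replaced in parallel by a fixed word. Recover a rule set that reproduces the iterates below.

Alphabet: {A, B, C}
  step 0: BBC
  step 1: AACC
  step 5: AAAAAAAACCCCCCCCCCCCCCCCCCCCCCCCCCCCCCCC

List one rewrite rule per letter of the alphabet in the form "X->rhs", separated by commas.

A->BB, B->A, C->CC

  step 0 ⇒ step 1: BBC ⇒ A·A·CC
    B ↦ A
    C ↦ CC
    A ↦ BB  (constrained at step 1)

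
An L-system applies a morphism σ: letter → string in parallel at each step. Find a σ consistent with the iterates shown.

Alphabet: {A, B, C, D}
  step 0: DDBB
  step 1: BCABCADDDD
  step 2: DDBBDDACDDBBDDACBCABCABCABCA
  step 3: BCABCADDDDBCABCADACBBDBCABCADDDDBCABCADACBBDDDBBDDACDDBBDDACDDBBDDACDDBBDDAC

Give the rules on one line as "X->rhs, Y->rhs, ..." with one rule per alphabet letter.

A->DAC, B->DD, C->BBD, D->BCA

  step 2 ⇒ step 3: DDBBDDACDDBBDDACBCABCABCABCA ⇒ BCA·BCA·DD·DD·BCA·BCA·DAC·BBD·BCA·BCA·DD·DD·BCA·BCA·DAC·BBD·DD·BBD·DAC·DD·BBD·DAC·DD·BBD·DAC·DD·BBD·DAC
    A ↦ DAC
    B ↦ DD
    C ↦ BBD
    D ↦ BCA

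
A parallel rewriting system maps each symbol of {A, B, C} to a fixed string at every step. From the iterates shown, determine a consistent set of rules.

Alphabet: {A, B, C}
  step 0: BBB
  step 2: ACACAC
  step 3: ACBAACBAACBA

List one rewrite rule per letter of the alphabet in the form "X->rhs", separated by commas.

A->AC, B->A, C->BA

  step 2 ⇒ step 3: ACACAC ⇒ AC·BA·AC·BA·AC·BA
    A ↦ AC
    C ↦ BA
    B ↦ A  (constrained at step 0)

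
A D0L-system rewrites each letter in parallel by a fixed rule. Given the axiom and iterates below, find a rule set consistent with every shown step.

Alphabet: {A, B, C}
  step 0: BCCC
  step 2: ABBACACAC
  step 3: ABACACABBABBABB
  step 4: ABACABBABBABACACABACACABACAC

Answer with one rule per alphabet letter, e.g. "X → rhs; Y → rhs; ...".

A->AB, B->AC, C->B

  step 3 ⇒ step 4: ABACACABBABBABB ⇒ AB·AC·AB·B·AB·B·AB·AC·AC·AB·AC·AC·AB·AC·AC
    A ↦ AB
    B ↦ AC
    C ↦ B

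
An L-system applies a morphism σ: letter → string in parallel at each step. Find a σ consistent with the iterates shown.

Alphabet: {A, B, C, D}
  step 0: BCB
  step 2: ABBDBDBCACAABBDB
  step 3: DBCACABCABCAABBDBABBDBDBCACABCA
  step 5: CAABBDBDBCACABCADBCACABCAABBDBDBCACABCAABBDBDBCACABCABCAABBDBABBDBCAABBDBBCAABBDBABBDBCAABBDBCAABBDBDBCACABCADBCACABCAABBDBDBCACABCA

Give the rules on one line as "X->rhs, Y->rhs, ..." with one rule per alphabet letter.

A->DB, B->CA, C->ABB, D->B

  step 2 ⇒ step 3: ABBDBDBCACAABBDB ⇒ DB·CA·CA·B·CA·B·CA·ABB·DB·ABB·DB·DB·CA·CA·B·CA
    A ↦ DB
    B ↦ CA
    C ↦ ABB
    D ↦ B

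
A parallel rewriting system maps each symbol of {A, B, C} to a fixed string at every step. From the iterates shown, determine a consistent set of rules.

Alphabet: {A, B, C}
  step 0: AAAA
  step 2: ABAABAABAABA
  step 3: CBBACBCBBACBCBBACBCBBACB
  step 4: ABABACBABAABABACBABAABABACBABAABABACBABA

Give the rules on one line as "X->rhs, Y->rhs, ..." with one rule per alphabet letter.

A->CB, B->BA, C->A

  step 3 ⇒ step 4: CBBACBCBBACBCBBACBCBBACB ⇒ A·BA·BA·CB·A·BA·A·BA·BA·CB·A·BA·A·BA·BA·CB·A·BA·A·BA·BA·CB·A·BA
    A ↦ CB
    B ↦ BA
    C ↦ A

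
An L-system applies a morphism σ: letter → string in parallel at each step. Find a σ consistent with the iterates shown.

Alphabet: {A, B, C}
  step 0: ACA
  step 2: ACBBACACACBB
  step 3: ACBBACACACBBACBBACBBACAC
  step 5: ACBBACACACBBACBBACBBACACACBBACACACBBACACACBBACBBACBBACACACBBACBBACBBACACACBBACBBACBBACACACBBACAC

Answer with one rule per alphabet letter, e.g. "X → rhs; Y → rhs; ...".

A->AC, B->AC, C->BB

  step 2 ⇒ step 3: ACBBACACACBB ⇒ AC·BB·AC·AC·AC·BB·AC·BB·AC·BB·AC·AC
    A ↦ AC
    B ↦ AC
    C ↦ BB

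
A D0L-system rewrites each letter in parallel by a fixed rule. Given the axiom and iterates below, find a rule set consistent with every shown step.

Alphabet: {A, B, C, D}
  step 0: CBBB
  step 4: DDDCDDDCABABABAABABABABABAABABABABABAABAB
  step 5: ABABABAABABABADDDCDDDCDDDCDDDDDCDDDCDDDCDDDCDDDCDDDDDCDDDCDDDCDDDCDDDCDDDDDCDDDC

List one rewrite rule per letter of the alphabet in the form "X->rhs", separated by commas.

A->DD, B->DC, C->A, D->AB

  step 4 ⇒ step 5: DDDCDDDCABABABAABABABABABAABABABABABAABAB ⇒ AB·AB·AB·A·AB·AB·AB·A·DD·DC·DD·DC·DD·DC·DD·DD·DC·DD·DC·DD·DC·DD·DC·DD·DC·DD·DD·DC·DD·DC·DD·DC·DD·DC·DD·DC·DD·DD·DC·DD·DC
    A ↦ DD
    B ↦ DC
    C ↦ A
    D ↦ AB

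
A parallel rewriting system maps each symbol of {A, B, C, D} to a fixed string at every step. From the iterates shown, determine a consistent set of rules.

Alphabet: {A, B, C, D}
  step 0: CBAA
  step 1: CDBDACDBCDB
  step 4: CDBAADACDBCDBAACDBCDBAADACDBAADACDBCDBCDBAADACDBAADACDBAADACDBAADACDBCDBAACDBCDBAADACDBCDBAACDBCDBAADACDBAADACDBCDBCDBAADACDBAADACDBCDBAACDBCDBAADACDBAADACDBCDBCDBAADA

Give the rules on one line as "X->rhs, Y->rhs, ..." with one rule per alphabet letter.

  step 0 ⇒ step 1: CBAA ⇒ CDB·DA·CDB·CDB
    A ↦ CDB
    B ↦ DA
    C ↦ CDB
    D ↦ AA  (constrained at step 1)

A->CDB, B->DA, C->CDB, D->AA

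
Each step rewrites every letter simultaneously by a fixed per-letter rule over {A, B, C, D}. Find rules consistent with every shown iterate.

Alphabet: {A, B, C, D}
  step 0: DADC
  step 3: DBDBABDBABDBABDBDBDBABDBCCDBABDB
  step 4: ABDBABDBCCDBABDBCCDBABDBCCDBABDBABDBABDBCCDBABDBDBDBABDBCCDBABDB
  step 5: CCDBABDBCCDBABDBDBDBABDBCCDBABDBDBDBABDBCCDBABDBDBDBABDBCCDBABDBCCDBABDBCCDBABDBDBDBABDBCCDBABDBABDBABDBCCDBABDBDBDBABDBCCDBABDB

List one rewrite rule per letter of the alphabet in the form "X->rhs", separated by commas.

A->CC, B->DB, C->DB, D->AB

  step 4 ⇒ step 5: ABDBABDBCCDBABDBCCDBABDBCCDBABDBABDBABDBCCDBABDBDBDBABDBCCDBABDB ⇒ CC·DB·AB·DB·CC·DB·AB·DB·DB·DB·AB·DB·CC·DB·AB·DB·DB·DB·AB·DB·CC·DB·AB·DB·DB·DB·AB·DB·CC·DB·AB·DB·CC·DB·AB·DB·CC·DB·AB·DB·DB·DB·AB·DB·CC·DB·AB·DB·AB·DB·AB·DB·CC·DB·AB·DB·DB·DB·AB·DB·CC·DB·AB·DB
    A ↦ CC
    B ↦ DB
    C ↦ DB
    D ↦ AB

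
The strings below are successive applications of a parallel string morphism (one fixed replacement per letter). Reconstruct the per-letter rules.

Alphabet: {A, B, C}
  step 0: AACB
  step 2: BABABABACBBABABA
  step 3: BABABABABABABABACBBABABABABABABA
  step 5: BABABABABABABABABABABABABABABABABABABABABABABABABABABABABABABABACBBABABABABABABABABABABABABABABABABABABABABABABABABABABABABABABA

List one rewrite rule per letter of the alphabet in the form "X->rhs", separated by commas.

A->BA, B->BA, C->CB

  step 2 ⇒ step 3: BABABABACBBABABA ⇒ BA·BA·BA·BA·BA·BA·BA·BA·CB·BA·BA·BA·BA·BA·BA·BA
    A ↦ BA
    B ↦ BA
    C ↦ CB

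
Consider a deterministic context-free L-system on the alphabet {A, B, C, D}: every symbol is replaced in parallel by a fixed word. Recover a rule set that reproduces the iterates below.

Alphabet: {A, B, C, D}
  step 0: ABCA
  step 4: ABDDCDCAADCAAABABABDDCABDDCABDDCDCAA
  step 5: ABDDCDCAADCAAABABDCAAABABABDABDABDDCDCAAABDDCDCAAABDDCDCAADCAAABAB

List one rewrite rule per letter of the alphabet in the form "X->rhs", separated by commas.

A->AB, B->D, C->AA, D->DC

  step 4 ⇒ step 5: ABDDCDCAADCAAABABABDDCABDDCABDDCDCAA ⇒ AB·D·DC·DC·AA·DC·AA·AB·AB·DC·AA·AB·AB·AB·D·AB·D·AB·D·DC·DC·AA·AB·D·DC·DC·AA·AB·D·DC·DC·AA·DC·AA·AB·AB
    A ↦ AB
    B ↦ D
    C ↦ AA
    D ↦ DC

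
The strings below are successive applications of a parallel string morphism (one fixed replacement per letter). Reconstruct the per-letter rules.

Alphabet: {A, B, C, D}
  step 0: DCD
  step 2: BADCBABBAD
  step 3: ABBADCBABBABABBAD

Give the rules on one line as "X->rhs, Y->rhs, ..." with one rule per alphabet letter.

  step 2 ⇒ step 3: BADCBABBAD ⇒ AB·B·AD·CB·AB·B·AB·AB·B·AD
    A ↦ B
    B ↦ AB
    C ↦ CB
    D ↦ AD

A->B, B->AB, C->CB, D->AD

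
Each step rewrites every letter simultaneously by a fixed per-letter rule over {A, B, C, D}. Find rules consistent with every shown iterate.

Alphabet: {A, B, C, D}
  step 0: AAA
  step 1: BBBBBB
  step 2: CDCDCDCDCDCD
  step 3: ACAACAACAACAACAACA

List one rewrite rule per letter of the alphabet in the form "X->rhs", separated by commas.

A->BB, B->CD, C->AC, D->A

  step 2 ⇒ step 3: CDCDCDCDCDCD ⇒ AC·A·AC·A·AC·A·AC·A·AC·A·AC·A
    C ↦ AC
    D ↦ A
  step 0 ⇒ step 1: AAA ⇒ BB·BB·BB
    A ↦ BB
  step 1 ⇒ step 2: BBBBBB ⇒ CD·CD·CD·CD·CD·CD
    B ↦ CD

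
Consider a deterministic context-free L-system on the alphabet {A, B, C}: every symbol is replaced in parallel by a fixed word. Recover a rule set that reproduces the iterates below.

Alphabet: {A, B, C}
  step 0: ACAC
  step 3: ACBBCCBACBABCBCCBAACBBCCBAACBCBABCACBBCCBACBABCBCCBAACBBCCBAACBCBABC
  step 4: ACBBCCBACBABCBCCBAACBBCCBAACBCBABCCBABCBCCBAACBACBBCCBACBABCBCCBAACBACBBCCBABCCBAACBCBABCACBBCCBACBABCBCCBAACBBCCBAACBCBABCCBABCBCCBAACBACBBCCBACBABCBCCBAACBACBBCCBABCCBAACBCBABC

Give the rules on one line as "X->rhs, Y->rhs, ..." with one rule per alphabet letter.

  step 3 ⇒ step 4: ACBBCCBACBABCBCCBAACBBCCBAACBCBABCACBBCCBACBABCBCCBAACBBCCBAACBCBABC ⇒ ACB·BC·CBA·CBA·BC·BC·CBA·ACB·BC·CBA·ACB·CBA·BC·CBA·BC·BC·CBA·ACB·ACB·BC·CBA·CBA·BC·BC·CBA·ACB·ACB·BC·CBA·BC·CBA·ACB·CBA·BC·ACB·BC·CBA·CBA·BC·BC·CBA·ACB·BC·CBA·ACB·CBA·BC·CBA·BC·BC·CBA·ACB·ACB·BC·CBA·CBA·BC·BC·CBA·ACB·ACB·BC·CBA·BC·CBA·ACB·CBA·BC
    A ↦ ACB
    B ↦ CBA
    C ↦ BC

A->ACB, B->CBA, C->BC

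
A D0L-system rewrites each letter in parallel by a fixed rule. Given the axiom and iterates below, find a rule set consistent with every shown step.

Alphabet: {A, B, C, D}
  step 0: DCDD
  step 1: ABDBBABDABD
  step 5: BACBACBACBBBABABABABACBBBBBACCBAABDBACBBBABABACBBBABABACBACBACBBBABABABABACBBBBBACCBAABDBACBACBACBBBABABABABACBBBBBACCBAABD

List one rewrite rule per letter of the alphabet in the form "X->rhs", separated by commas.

A->C, B->BA, C->BB, D->ABD

  step 0 ⇒ step 1: DCDD ⇒ ABD·BB·ABD·ABD
    C ↦ BB
    D ↦ ABD
    A ↦ C  (constrained at step 1)
    B ↦ BA  (constrained at step 1)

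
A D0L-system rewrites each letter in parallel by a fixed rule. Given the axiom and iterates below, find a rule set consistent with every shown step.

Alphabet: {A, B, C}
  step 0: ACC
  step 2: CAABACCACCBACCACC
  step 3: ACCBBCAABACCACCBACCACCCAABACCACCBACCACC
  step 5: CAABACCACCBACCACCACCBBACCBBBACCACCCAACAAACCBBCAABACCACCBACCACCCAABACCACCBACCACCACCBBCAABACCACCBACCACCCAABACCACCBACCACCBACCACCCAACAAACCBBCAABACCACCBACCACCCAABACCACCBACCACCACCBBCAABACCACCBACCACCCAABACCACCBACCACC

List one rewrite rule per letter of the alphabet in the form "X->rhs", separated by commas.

  step 2 ⇒ step 3: CAABACCACCBACCACC ⇒ ACC·B·B·CAA·B·ACC·ACC·B·ACC·ACC·CAA·B·ACC·ACC·B·ACC·ACC
    A ↦ B
    B ↦ CAA
    C ↦ ACC

A->B, B->CAA, C->ACC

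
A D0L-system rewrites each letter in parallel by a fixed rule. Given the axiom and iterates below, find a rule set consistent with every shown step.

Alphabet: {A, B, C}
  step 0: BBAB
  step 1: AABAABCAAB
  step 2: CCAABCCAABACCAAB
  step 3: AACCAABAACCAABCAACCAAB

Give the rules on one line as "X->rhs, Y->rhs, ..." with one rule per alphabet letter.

A->C, B->AAB, C->A

  step 2 ⇒ step 3: CCAABCCAABACCAAB ⇒ A·A·C·C·AAB·A·A·C·C·AAB·C·A·A·C·C·AAB
    A ↦ C
    B ↦ AAB
    C ↦ A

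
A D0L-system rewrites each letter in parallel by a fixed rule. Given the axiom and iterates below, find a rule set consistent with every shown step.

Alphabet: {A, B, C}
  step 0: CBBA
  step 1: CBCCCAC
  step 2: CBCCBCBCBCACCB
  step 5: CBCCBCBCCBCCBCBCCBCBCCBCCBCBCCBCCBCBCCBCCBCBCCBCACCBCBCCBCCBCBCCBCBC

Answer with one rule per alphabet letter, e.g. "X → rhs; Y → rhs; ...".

  step 1 ⇒ step 2: CBCCCAC ⇒ CB·C·CB·CB·CB·CAC·CB
    A ↦ CAC
    B ↦ C
    C ↦ CB

A->CAC, B->C, C->CB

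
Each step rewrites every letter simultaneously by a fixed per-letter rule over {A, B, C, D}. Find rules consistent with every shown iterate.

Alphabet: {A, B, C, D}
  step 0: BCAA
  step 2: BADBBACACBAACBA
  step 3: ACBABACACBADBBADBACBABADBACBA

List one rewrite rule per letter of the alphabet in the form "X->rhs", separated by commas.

  step 2 ⇒ step 3: BADBBACACBAACBA ⇒ AC·BA·B·AC·AC·BA·DB·BA·DB·AC·BA·BA·DB·AC·BA
    A ↦ BA
    B ↦ AC
    C ↦ DB
    D ↦ B

A->BA, B->AC, C->DB, D->B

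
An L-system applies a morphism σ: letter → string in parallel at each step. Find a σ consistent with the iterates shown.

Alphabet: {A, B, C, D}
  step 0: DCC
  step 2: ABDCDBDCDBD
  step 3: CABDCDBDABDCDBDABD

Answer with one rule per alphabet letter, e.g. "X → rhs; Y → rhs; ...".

A->C, B->A, C->CD, D->BD

  step 2 ⇒ step 3: ABDCDBDCDBD ⇒ C·A·BD·CD·BD·A·BD·CD·BD·A·BD
    A ↦ C
    B ↦ A
    C ↦ CD
    D ↦ BD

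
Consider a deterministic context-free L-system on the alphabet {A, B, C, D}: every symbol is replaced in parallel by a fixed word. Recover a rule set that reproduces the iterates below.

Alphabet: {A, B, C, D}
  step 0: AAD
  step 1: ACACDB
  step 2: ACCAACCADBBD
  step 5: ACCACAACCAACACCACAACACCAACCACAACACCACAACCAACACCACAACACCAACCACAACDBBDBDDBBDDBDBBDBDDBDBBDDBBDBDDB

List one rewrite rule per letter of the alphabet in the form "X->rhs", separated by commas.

  step 1 ⇒ step 2: ACACDB ⇒ AC·CA·AC·CA·DB·BD
    A ↦ AC
    B ↦ BD
    C ↦ CA
    D ↦ DB

A->AC, B->BD, C->CA, D->DB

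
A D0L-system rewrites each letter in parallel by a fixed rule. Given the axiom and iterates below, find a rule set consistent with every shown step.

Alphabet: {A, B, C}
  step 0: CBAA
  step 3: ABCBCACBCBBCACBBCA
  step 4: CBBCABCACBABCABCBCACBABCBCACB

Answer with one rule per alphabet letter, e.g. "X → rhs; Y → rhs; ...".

A->CB, B->BC, C->A

  step 3 ⇒ step 4: ABCBCACBCBBCACBBCA ⇒ CB·BC·A·BC·A·CB·A·BC·A·BC·BC·A·CB·A·BC·BC·A·CB
    A ↦ CB
    B ↦ BC
    C ↦ A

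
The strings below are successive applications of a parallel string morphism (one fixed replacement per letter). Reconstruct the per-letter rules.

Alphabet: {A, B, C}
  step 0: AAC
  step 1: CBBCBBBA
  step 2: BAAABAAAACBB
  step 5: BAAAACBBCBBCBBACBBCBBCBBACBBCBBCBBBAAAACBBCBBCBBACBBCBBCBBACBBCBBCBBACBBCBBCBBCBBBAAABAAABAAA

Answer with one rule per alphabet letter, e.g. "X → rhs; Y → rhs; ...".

A->CBB, B->A, C->BA

  step 1 ⇒ step 2: CBBCBBBA ⇒ BA·A·A·BA·A·A·A·CBB
    A ↦ CBB
    B ↦ A
    C ↦ BA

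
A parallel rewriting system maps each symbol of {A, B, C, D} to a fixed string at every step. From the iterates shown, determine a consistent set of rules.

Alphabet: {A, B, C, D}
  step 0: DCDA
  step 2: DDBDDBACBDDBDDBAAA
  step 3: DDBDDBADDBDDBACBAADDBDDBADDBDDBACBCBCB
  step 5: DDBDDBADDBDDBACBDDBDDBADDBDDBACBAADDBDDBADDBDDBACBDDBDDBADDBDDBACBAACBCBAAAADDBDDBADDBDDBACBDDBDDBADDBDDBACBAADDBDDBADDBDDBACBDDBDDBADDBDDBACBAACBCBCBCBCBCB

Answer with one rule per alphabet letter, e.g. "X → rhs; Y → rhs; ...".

A->CB, B->A, C->A, D->DDB

  step 2 ⇒ step 3: DDBDDBACBDDBDDBAAA ⇒ DDB·DDB·A·DDB·DDB·A·CB·A·A·DDB·DDB·A·DDB·DDB·A·CB·CB·CB
    A ↦ CB
    B ↦ A
    C ↦ A
    D ↦ DDB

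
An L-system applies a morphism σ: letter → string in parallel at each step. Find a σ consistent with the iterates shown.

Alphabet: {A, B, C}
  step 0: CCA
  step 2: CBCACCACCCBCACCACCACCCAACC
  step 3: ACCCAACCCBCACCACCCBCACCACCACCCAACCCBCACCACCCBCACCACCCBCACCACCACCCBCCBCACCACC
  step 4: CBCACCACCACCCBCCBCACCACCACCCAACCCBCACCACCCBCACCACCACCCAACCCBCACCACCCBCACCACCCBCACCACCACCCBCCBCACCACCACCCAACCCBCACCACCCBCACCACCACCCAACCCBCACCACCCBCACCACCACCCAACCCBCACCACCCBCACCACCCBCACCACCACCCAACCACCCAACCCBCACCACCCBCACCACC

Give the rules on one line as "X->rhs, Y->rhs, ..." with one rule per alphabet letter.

  step 3 ⇒ step 4: ACCCAACCCBCACCACCCBCACCACCACCCAACCCBCACCACCCBCACCACCCBCACCACCACCCBCCBCACCACC ⇒ CBC·ACC·ACC·ACC·CBC·CBC·ACC·ACC·ACC·CA·ACC·CBC·ACC·ACC·CBC·ACC·ACC·ACC·CA·ACC·CBC·ACC·ACC·CBC·ACC·ACC·CBC·ACC·ACC·ACC·CBC·CBC·ACC·ACC·ACC·CA·ACC·CBC·ACC·ACC·CBC·ACC·ACC·ACC·CA·ACC·CBC·ACC·ACC·CBC·ACC·ACC·ACC·CA·ACC·CBC·ACC·ACC·CBC·ACC·ACC·CBC·ACC·ACC·ACC·CA·ACC·ACC·CA·ACC·CBC·ACC·ACC·CBC·ACC·ACC
    A ↦ CBC
    B ↦ CA
    C ↦ ACC

A->CBC, B->CA, C->ACC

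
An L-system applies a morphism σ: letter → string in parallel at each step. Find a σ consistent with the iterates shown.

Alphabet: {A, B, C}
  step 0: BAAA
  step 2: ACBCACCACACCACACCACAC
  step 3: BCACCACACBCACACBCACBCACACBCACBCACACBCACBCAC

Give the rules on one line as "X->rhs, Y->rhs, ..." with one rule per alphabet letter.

A->BC, B->CAC, C->AC

  step 2 ⇒ step 3: ACBCACCACACCACACCACAC ⇒ BC·AC·CAC·AC·BC·AC·AC·BC·AC·BC·AC·AC·BC·AC·BC·AC·AC·BC·AC·BC·AC
    A ↦ BC
    B ↦ CAC
    C ↦ AC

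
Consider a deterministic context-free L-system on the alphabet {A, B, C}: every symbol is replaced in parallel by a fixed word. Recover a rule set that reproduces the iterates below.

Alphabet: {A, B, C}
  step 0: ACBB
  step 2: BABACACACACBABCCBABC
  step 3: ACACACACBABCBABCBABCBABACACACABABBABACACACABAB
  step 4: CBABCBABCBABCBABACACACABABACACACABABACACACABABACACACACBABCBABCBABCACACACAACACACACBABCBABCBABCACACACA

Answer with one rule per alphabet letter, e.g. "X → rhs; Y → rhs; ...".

  step 3 ⇒ step 4: ACACACACBABCBABCBABCBABACACACABABBABACACACABAB ⇒ C·BAB·C·BAB·C·BAB·C·BAB·ACA·C·ACA·BAB·ACA·C·ACA·BAB·ACA·C·ACA·BAB·ACA·C·ACA·C·BAB·C·BAB·C·BAB·C·ACA·C·ACA·ACA·C·ACA·C·BAB·C·BAB·C·BAB·C·ACA·C·ACA
    A ↦ C
    B ↦ ACA
    C ↦ BAB

A->C, B->ACA, C->BAB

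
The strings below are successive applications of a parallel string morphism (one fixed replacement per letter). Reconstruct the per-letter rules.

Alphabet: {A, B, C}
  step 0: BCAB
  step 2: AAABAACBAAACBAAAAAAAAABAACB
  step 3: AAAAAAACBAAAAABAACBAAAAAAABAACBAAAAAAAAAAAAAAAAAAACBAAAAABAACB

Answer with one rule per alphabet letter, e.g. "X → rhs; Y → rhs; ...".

  step 2 ⇒ step 3: AAABAACBAAACBAAAAAAAAABAACB ⇒ AA·AA·AA·ACB·AA·AA·ABA·ACB·AA·AA·AA·ABA·ACB·AA·AA·AA·AA·AA·AA·AA·AA·AA·ACB·AA·AA·ABA·ACB
    A ↦ AA
    B ↦ ACB
    C ↦ ABA

A->AA, B->ACB, C->ABA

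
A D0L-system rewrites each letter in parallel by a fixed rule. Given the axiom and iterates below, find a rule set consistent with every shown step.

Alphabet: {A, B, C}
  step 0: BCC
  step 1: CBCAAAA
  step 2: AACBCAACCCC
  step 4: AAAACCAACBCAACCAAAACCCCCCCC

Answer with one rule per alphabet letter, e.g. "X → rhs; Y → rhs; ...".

A->C, B->CBC, C->AA

  step 1 ⇒ step 2: CBCAAAA ⇒ AA·CBC·AA·C·C·C·C
    A ↦ C
    B ↦ CBC
    C ↦ AA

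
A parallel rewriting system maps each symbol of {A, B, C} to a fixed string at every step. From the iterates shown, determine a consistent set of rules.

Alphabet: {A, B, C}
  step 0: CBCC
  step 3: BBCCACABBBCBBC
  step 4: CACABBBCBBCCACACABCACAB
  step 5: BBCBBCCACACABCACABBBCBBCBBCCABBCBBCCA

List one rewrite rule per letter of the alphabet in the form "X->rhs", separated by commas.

A->BC, B->CA, C->B

  step 4 ⇒ step 5: CACABBBCBBCCACACABCACAB ⇒ B·BC·B·BC·CA·CA·CA·B·CA·CA·B·B·BC·B·BC·B·BC·CA·B·BC·B·BC·CA
    A ↦ BC
    B ↦ CA
    C ↦ B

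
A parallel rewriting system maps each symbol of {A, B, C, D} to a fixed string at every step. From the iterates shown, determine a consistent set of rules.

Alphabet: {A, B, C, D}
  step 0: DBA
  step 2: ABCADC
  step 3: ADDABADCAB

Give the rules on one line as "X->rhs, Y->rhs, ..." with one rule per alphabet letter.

  step 2 ⇒ step 3: ABCADC ⇒ AD·D·AB·AD·C·AB
    A ↦ AD
    B ↦ D
    C ↦ AB
    D ↦ C

A->AD, B->D, C->AB, D->C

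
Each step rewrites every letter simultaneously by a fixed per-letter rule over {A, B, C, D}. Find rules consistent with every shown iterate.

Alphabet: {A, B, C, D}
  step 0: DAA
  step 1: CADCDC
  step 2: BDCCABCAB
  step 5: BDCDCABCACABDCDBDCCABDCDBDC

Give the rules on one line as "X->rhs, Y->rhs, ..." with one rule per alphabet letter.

  step 1 ⇒ step 2: CADCDC ⇒ B·DC·CA·B·CA·B
    A ↦ DC
    C ↦ B
    D ↦ CA
    B ↦ D  (constrained at step 2)

A->DC, B->D, C->B, D->CA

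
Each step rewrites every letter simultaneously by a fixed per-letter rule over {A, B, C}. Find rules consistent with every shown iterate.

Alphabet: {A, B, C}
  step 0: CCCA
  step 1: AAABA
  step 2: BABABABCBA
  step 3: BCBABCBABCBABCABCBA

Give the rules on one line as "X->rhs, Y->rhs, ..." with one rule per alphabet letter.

A->BA, B->BC, C->A

  step 2 ⇒ step 3: BABABABCBA ⇒ BC·BA·BC·BA·BC·BA·BC·A·BC·BA
    A ↦ BA
    B ↦ BC
    C ↦ A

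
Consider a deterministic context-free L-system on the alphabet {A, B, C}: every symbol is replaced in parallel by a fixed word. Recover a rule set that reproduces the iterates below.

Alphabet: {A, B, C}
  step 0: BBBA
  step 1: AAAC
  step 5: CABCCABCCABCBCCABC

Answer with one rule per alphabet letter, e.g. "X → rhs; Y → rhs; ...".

A->C, B->A, C->BC

  step 0 ⇒ step 1: BBBA ⇒ A·A·A·C
    A ↦ C
    B ↦ A
    C ↦ BC  (constrained at step 1)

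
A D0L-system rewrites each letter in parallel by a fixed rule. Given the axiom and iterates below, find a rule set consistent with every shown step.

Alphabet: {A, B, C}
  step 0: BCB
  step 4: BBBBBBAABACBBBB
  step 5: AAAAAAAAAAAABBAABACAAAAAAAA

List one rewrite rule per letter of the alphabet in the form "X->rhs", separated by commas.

  step 4 ⇒ step 5: BBBBBBAABACBBBB ⇒ AA·AA·AA·AA·AA·AA·B·B·AA·B·AC·AA·AA·AA·AA
    A ↦ B
    B ↦ AA
    C ↦ AC

A->B, B->AA, C->AC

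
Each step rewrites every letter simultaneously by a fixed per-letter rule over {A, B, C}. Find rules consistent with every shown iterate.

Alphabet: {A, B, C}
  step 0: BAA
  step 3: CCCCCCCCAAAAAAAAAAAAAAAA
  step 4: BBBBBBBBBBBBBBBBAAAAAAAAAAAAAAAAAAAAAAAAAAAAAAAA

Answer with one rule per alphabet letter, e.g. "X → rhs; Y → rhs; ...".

A->AA, B->CC, C->BB

  step 3 ⇒ step 4: CCCCCCCCAAAAAAAAAAAAAAAA ⇒ BB·BB·BB·BB·BB·BB·BB·BB·AA·AA·AA·AA·AA·AA·AA·AA·AA·AA·AA·AA·AA·AA·AA·AA
    A ↦ AA
    C ↦ BB
    B ↦ CC  (constrained at step 0)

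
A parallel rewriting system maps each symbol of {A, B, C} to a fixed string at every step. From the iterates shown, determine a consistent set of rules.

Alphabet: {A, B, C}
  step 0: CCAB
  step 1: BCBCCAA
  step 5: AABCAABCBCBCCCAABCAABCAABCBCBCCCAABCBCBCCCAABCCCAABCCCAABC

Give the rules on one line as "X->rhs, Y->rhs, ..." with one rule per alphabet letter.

  step 0 ⇒ step 1: CCAB ⇒ BC·BC·C·AA
    A ↦ C
    B ↦ AA
    C ↦ BC

A->C, B->AA, C->BC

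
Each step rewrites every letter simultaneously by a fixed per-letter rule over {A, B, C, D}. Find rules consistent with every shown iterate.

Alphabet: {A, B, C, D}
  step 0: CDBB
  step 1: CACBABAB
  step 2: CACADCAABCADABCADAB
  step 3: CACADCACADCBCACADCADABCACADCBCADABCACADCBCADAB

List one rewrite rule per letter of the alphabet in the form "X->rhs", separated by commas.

A->CAD, B->AB, C->CA, D->CB

  step 2 ⇒ step 3: CACADCAABCADABCADAB ⇒ CA·CAD·CA·CAD·CB·CA·CAD·CAD·AB·CA·CAD·CB·CAD·AB·CA·CAD·CB·CAD·AB
    A ↦ CAD
    B ↦ AB
    C ↦ CA
    D ↦ CB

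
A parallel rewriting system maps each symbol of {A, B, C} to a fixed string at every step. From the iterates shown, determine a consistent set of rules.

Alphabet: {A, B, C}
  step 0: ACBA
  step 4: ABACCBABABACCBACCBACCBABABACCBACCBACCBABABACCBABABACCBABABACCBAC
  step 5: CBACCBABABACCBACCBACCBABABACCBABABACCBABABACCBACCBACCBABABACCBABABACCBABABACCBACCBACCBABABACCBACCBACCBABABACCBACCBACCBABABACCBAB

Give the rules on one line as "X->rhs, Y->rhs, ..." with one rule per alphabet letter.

A->CB, B->AC, C->AB

  step 4 ⇒ step 5: ABACCBABABACCBACCBACCBABABACCBACCBACCBABABACCBABABACCBABABACCBAC ⇒ CB·AC·CB·AB·AB·AC·CB·AC·CB·AC·CB·AB·AB·AC·CB·AB·AB·AC·CB·AB·AB·AC·CB·AC·CB·AC·CB·AB·AB·AC·CB·AB·AB·AC·CB·AB·AB·AC·CB·AC·CB·AC·CB·AB·AB·AC·CB·AC·CB·AC·CB·AB·AB·AC·CB·AC·CB·AC·CB·AB·AB·AC·CB·AB
    A ↦ CB
    B ↦ AC
    C ↦ AB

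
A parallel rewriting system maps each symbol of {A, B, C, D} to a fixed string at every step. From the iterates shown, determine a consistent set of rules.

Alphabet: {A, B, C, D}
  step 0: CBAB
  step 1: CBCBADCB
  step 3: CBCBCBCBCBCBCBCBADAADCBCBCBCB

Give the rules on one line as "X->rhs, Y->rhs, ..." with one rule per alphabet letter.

A->AD, B->CB, C->CB, D->A

  step 0 ⇒ step 1: CBAB ⇒ CB·CB·AD·CB
    A ↦ AD
    B ↦ CB
    C ↦ CB
    D ↦ A  (constrained at step 1)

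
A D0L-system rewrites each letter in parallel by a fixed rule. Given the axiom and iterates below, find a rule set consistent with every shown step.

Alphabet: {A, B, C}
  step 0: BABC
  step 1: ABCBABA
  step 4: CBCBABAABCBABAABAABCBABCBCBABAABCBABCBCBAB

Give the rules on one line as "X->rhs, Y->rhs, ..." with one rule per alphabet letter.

A->CB, B->AB, C->A

  step 0 ⇒ step 1: BABC ⇒ AB·CB·AB·A
    A ↦ CB
    B ↦ AB
    C ↦ A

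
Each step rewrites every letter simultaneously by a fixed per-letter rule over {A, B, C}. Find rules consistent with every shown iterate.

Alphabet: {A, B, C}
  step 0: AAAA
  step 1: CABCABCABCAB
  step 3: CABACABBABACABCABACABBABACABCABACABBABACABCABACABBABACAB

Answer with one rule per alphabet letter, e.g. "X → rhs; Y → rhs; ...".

A->CAB, B->BA, C->A

  step 0 ⇒ step 1: AAAA ⇒ CAB·CAB·CAB·CAB
    A ↦ CAB
    B ↦ BA  (constrained at step 1)
    C ↦ A  (constrained at step 1)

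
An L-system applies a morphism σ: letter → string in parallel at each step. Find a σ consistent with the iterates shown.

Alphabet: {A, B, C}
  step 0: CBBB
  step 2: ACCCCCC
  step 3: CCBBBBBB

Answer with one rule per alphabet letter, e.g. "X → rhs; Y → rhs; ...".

A->CC, B->A, C->B

  step 2 ⇒ step 3: ACCCCCC ⇒ CC·B·B·B·B·B·B
    A ↦ CC
    C ↦ B
    B ↦ A  (constrained at step 0)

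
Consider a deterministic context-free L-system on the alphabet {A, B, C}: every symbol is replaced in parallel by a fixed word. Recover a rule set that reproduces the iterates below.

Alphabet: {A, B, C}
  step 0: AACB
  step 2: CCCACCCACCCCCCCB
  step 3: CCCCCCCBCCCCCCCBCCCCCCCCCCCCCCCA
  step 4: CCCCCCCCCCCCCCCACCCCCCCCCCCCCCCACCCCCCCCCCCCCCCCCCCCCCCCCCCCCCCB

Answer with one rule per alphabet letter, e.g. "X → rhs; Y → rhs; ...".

A->CB, B->CA, C->CC

  step 3 ⇒ step 4: CCCCCCCBCCCCCCCBCCCCCCCCCCCCCCCA ⇒ CC·CC·CC·CC·CC·CC·CC·CA·CC·CC·CC·CC·CC·CC·CC·CA·CC·CC·CC·CC·CC·CC·CC·CC·CC·CC·CC·CC·CC·CC·CC·CB
    A ↦ CB
    B ↦ CA
    C ↦ CC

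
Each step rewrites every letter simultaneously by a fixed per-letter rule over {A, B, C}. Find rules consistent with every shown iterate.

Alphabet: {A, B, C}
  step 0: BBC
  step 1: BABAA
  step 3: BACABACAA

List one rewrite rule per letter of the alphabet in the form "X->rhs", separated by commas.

A->C, B->BA, C->A

  step 0 ⇒ step 1: BBC ⇒ BA·BA·A
    B ↦ BA
    C ↦ A
    A ↦ C  (constrained at step 1)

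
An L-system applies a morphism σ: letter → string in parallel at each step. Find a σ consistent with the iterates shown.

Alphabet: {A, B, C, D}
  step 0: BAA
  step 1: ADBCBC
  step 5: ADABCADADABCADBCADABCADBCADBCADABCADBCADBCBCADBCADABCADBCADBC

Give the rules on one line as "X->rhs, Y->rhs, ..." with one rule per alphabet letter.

  step 0 ⇒ step 1: BAA ⇒ AD·BC·BC
    A ↦ BC
    B ↦ AD
    C ↦ A  (constrained at step 1)
    D ↦ AD  (constrained at step 1)

A->BC, B->AD, C->A, D->AD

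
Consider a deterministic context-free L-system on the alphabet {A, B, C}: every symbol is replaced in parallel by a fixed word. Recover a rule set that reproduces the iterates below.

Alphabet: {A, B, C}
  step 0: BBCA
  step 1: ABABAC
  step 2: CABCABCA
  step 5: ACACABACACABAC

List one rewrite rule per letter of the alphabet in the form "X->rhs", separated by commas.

A->C, B->AB, C->A

  step 1 ⇒ step 2: ABABAC ⇒ C·AB·C·AB·C·A
    A ↦ C
    B ↦ AB
    C ↦ A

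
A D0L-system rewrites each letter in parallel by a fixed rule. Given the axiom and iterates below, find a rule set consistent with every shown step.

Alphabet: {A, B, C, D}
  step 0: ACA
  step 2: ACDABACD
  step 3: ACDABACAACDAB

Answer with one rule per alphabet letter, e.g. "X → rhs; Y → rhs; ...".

A->AC, B->A, C->D, D->AB

  step 2 ⇒ step 3: ACDABACD ⇒ AC·D·AB·AC·A·AC·D·AB
    A ↦ AC
    B ↦ A
    C ↦ D
    D ↦ AB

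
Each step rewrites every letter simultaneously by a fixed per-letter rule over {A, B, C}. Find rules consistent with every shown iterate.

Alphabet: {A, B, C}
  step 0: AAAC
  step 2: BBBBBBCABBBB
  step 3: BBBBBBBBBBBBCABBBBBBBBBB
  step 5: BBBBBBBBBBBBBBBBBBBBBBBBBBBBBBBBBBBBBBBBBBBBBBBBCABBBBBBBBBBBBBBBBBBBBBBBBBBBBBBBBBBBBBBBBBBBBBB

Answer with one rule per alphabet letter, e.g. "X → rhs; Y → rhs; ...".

  step 2 ⇒ step 3: BBBBBBCABBBB ⇒ BB·BB·BB·BB·BB·BB·CAB·B·BB·BB·BB·BB
    A ↦ B
    B ↦ BB
    C ↦ CAB

A->B, B->BB, C->CAB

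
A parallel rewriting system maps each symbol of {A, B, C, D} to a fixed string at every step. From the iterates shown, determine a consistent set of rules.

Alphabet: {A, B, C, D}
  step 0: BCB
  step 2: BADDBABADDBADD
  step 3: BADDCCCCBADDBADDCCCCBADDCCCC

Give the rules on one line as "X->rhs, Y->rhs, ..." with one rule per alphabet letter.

A->DD, B->BA, C->BBA, D->CC

  step 2 ⇒ step 3: BADDBABADDBADD ⇒ BA·DD·CC·CC·BA·DD·BA·DD·CC·CC·BA·DD·CC·CC
    A ↦ DD
    B ↦ BA
    D ↦ CC
    C ↦ BBA  (constrained at step 0)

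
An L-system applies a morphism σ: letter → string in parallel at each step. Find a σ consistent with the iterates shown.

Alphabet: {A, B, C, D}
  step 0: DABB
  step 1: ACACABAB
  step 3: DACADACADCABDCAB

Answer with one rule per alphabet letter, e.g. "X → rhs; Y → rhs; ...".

  step 0 ⇒ step 1: DABB ⇒ ACA·C·AB·AB
    A ↦ C
    B ↦ AB
    D ↦ ACA
    C ↦ D  (constrained at step 1)

A->C, B->AB, C->D, D->ACA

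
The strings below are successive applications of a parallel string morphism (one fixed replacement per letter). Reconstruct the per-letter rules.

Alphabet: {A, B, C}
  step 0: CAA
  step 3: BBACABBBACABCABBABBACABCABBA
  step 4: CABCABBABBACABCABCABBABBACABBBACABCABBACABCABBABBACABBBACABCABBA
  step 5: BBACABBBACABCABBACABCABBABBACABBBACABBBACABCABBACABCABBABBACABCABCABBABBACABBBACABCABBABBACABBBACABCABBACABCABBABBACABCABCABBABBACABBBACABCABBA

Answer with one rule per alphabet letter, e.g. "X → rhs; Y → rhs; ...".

A->BA, B->CAB, C->B

  step 4 ⇒ step 5: CABCABBABBACABCABCABBABBACABBBACABCABBACABCABBABBACABBBACABCABBA ⇒ B·BA·CAB·B·BA·CAB·CAB·BA·CAB·CAB·BA·B·BA·CAB·B·BA·CAB·B·BA·CAB·CAB·BA·CAB·CAB·BA·B·BA·CAB·CAB·CAB·BA·B·BA·CAB·B·BA·CAB·CAB·BA·B·BA·CAB·B·BA·CAB·CAB·BA·CAB·CAB·BA·B·BA·CAB·CAB·CAB·BA·B·BA·CAB·B·BA·CAB·CAB·BA
    A ↦ BA
    B ↦ CAB
    C ↦ B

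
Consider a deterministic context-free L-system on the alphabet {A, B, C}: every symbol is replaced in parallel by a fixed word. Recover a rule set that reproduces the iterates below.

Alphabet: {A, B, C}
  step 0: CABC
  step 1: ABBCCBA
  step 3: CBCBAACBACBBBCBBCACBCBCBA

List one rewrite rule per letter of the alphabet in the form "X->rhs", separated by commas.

  step 0 ⇒ step 1: CABC ⇒ A·BBC·CB·A
    A ↦ BBC
    B ↦ CB
    C ↦ A

A->BBC, B->CB, C->A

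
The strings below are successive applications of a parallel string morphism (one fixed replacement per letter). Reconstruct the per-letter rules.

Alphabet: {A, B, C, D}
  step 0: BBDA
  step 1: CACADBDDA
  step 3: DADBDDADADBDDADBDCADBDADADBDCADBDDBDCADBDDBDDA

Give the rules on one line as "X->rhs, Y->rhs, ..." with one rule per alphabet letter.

A->DA, B->CA, C->A, D->DBD

  step 0 ⇒ step 1: BBDA ⇒ CA·CA·DBD·DA
    A ↦ DA
    B ↦ CA
    D ↦ DBD
    C ↦ A  (constrained at step 1)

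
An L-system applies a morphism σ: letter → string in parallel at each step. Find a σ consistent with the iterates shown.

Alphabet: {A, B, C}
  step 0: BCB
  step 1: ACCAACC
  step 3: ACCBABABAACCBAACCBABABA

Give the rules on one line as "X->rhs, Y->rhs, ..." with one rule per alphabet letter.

  step 0 ⇒ step 1: BCB ⇒ ACC·A·ACC
    B ↦ ACC
    C ↦ A
    A ↦ BA  (constrained at step 1)

A->BA, B->ACC, C->A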